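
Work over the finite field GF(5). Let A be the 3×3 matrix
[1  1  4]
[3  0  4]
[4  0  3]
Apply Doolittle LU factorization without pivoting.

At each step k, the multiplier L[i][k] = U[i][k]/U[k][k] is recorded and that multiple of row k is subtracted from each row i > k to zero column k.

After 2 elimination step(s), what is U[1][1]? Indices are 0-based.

[col 0] pivot 1
  R1 -= 3*R0 → (0, 2, 2)  (L[1][0] := 3)
  R2 -= 4*R0 → (0, 1, 2)  (L[2][0] := 4)
[col 1] pivot 2
  R2 -= 3*R1 → (0, 0, 1)  (L[2][1] := 3)

U[1][1] = 2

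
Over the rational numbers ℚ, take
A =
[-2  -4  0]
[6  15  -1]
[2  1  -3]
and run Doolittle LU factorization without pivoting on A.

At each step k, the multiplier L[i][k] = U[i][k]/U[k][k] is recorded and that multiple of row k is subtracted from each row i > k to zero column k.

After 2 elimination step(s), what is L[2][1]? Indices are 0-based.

k=0: U[0][0]=-2
  eliminate (1,0): mult=-3, new row 1: (0, 3, -1); set L[1][0]=-3
  eliminate (2,0): mult=-1, new row 2: (0, -3, -3); set L[2][0]=-1
k=1: U[1][1]=3
  eliminate (2,1): mult=-1, new row 2: (0, 0, -4); set L[2][1]=-1

L[2][1] = -1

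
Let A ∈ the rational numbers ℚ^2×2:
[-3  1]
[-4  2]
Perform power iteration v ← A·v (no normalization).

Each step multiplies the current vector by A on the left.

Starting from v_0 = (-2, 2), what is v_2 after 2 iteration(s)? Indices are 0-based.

v_0 = (-2, 2).
v_1 = A·v_0 = (8, 12).
v_2 = A·v_1 = (-12, -8).

v_2 = (-12, -8)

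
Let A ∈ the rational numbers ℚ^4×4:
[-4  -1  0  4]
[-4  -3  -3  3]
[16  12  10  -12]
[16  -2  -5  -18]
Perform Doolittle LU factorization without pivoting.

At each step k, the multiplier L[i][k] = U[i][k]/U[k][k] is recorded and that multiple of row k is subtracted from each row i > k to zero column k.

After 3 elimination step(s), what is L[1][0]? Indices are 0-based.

L[1][0] = 1

k=0: U[0][0]=-4
  eliminate (1,0): mult=1, new row 1: (0, -2, -3, -1); set L[1][0]=1
  eliminate (2,0): mult=-4, new row 2: (0, 8, 10, 4); set L[2][0]=-4
  eliminate (3,0): mult=-4, new row 3: (0, -6, -5, -2); set L[3][0]=-4
k=1: U[1][1]=-2
  eliminate (2,1): mult=-4, new row 2: (0, 0, -2, 0); set L[2][1]=-4
  eliminate (3,1): mult=3, new row 3: (0, 0, 4, 1); set L[3][1]=3
k=2: U[2][2]=-2
  eliminate (3,2): mult=-2, new row 3: (0, 0, 0, 1); set L[3][2]=-2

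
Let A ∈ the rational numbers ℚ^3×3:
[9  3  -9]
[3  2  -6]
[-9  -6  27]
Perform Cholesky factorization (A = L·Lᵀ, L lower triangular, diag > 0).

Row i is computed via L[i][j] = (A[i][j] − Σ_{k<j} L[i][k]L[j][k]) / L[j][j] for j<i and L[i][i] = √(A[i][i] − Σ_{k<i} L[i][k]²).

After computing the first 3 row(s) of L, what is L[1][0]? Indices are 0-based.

L[1][0] = 1

Step 1: L[0][0] = √(9) = 3.
  L[1][0] = (3) / L[0][0] = 1.
Step 2: L[1][1] = √(1) = 1.
  L[2][0] = (-9) / L[0][0] = -3.
  L[2][1] = (-3) / L[1][1] = -3.
Step 3: L[2][2] = √(9) = 3.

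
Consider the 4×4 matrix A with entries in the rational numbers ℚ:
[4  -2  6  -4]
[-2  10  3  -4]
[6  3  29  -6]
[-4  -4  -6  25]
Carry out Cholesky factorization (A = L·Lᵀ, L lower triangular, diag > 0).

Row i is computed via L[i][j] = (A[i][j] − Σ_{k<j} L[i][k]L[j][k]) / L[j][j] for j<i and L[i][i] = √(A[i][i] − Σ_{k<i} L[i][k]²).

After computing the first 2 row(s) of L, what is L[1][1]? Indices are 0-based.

Step 1: L[0][0] = √(4) = 2.
  L[1][0] = (-2) / L[0][0] = -1.
Step 2: L[1][1] = √(9) = 3.

L[1][1] = 3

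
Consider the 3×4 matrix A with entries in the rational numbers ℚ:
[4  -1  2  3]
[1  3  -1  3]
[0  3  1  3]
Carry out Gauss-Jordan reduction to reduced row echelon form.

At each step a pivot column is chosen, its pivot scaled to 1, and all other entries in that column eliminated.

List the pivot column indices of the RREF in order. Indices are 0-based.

pivot columns: 0, 1, 2

step 1: normalize row 0 (÷4) = (1, -1/4, 1/2, 3/4)
  row 1: subtract 1×row0 = (0, 13/4, -3/2, 9/4)
step 2: normalize row 1 (÷13/4) = (0, 1, -6/13, 9/13)
  row 0: subtract -1/4×row1 = (1, 0, 5/13, 12/13)
  row 2: subtract 3×row1 = (0, 0, 31/13, 12/13)
step 3: normalize row 2 (÷31/13) = (0, 0, 1, 12/31)
  row 0: subtract 5/13×row2 = (1, 0, 0, 24/31)
  row 1: subtract -6/13×row2 = (0, 1, 0, 27/31)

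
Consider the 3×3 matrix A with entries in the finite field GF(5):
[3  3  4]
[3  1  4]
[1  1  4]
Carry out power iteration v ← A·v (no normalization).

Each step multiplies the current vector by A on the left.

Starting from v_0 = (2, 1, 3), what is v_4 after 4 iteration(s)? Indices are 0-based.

v_0 = (2, 1, 3).
v_1 = A·v_0 = (1, 4, 0).
v_2 = A·v_1 = (0, 2, 0).
v_3 = A·v_2 = (1, 2, 2).
v_4 = A·v_3 = (2, 3, 1).

v_4 = (2, 3, 1)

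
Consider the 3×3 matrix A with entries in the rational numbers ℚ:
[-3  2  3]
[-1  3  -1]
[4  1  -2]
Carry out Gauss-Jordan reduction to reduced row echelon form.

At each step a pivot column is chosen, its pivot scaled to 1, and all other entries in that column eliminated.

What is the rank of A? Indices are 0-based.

pivot(0,0)=-3: scale R0 → (1, -2/3, -1)
  clear (1,0): R1 −= (-1)R0 → (0, 7/3, -2)
  clear (2,0): R2 −= (4)R0 → (0, 11/3, 2)
pivot(1,1)=7/3: scale R1 → (0, 1, -6/7)
  clear (0,1): R0 −= (-2/3)R1 → (1, 0, -11/7)
  clear (2,1): R2 −= (11/3)R1 → (0, 0, 36/7)
pivot(2,2)=36/7: scale R2 → (0, 0, 1)
  clear (0,2): R0 −= (-11/7)R2 → (1, 0, 0)
  clear (1,2): R1 −= (-6/7)R2 → (0, 1, 0)

rank = 3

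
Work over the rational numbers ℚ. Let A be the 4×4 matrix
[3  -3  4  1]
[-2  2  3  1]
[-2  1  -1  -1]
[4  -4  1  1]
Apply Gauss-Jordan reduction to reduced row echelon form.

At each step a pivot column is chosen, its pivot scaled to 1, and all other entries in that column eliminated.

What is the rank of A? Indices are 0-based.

pivot(0,0)=3: scale R0 → (1, -1, 4/3, 1/3)
  clear (1,0): R1 −= (-2)R0 → (0, 0, 17/3, 5/3)
  clear (2,0): R2 −= (-2)R0 → (0, -1, 5/3, -1/3)
  clear (3,0): R3 −= (4)R0 → (0, 0, -13/3, -1/3)
pivot(1,1): swap R1↔R2
pivot(1,1)=-1: scale R1 → (0, 1, -5/3, 1/3)
  clear (0,1): R0 −= (-1)R1 → (1, 0, -1/3, 2/3)
pivot(2,2)=17/3: scale R2 → (0, 0, 1, 5/17)
  clear (0,2): R0 −= (-1/3)R2 → (1, 0, 0, 13/17)
  clear (1,2): R1 −= (-5/3)R2 → (0, 1, 0, 14/17)
  clear (3,2): R3 −= (-13/3)R2 → (0, 0, 0, 16/17)
pivot(3,3)=16/17: scale R3 → (0, 0, 0, 1)
  clear (0,3): R0 −= (13/17)R3 → (1, 0, 0, 0)
  clear (1,3): R1 −= (14/17)R3 → (0, 1, 0, 0)
  clear (2,3): R2 −= (5/17)R3 → (0, 0, 1, 0)

rank = 4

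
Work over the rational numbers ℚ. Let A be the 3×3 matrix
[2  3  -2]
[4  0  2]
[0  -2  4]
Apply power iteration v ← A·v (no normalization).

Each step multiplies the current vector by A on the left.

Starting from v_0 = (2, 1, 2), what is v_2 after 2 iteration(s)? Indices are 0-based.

v_0 = (2, 1, 2).
v_1 = A·v_0 = (3, 12, 6).
v_2 = A·v_1 = (30, 24, 0).

v_2 = (30, 24, 0)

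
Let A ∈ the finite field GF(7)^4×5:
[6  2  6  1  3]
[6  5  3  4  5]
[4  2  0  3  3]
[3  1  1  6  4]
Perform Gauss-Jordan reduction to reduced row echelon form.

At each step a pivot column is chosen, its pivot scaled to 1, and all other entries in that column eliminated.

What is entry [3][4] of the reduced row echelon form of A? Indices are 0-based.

pivot(0,0)=6: scale R0 → (1, 5, 1, 6, 4)
  clear (1,0): R1 −= (6)R0 → (0, 3, 4, 3, 2)
  clear (2,0): R2 −= (4)R0 → (0, 3, 3, 0, 1)
  clear (3,0): R3 −= (3)R0 → (0, 0, 5, 2, 6)
pivot(1,1)=3: scale R1 → (0, 1, 6, 1, 3)
  clear (0,1): R0 −= (5)R1 → (1, 0, 6, 1, 3)
  clear (2,1): R2 −= (3)R1 → (0, 0, 6, 4, 6)
pivot(2,2)=6: scale R2 → (0, 0, 1, 3, 1)
  clear (0,2): R0 −= (6)R2 → (1, 0, 0, 4, 4)
  clear (1,2): R1 −= (6)R2 → (0, 1, 0, 4, 4)
  clear (3,2): R3 −= (5)R2 → (0, 0, 0, 1, 1)
pivot(3,3)=1: scale R3 → (0, 0, 0, 1, 1)
  clear (0,3): R0 −= (4)R3 → (1, 0, 0, 0, 0)
  clear (1,3): R1 −= (4)R3 → (0, 1, 0, 0, 0)
  clear (2,3): R2 −= (3)R3 → (0, 0, 1, 0, 5)

M[3][4] = 1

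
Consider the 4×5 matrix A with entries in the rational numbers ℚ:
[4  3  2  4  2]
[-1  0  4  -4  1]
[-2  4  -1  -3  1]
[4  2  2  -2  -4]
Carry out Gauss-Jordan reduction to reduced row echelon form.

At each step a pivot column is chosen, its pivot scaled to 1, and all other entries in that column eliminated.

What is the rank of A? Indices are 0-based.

step 1: normalize row 0 (÷4) = (1, 3/4, 1/2, 1, 1/2)
  row 1: subtract -1×row0 = (0, 3/4, 9/2, -3, 3/2)
  row 2: subtract -2×row0 = (0, 11/2, 0, -1, 2)
  row 3: subtract 4×row0 = (0, -1, 0, -6, -6)
step 2: normalize row 1 (÷3/4) = (0, 1, 6, -4, 2)
  row 0: subtract 3/4×row1 = (1, 0, -4, 4, -1)
  row 2: subtract 11/2×row1 = (0, 0, -33, 21, -9)
  row 3: subtract -1×row1 = (0, 0, 6, -10, -4)
step 3: normalize row 2 (÷-33) = (0, 0, 1, -7/11, 3/11)
  row 0: subtract -4×row2 = (1, 0, 0, 16/11, 1/11)
  row 1: subtract 6×row2 = (0, 1, 0, -2/11, 4/11)
  row 3: subtract 6×row2 = (0, 0, 0, -68/11, -62/11)
step 4: normalize row 3 (÷-68/11) = (0, 0, 0, 1, 31/34)
  row 0: subtract 16/11×row3 = (1, 0, 0, 0, -21/17)
  row 1: subtract -2/11×row3 = (0, 1, 0, 0, 9/17)
  row 2: subtract -7/11×row3 = (0, 0, 1, 0, 29/34)

rank = 4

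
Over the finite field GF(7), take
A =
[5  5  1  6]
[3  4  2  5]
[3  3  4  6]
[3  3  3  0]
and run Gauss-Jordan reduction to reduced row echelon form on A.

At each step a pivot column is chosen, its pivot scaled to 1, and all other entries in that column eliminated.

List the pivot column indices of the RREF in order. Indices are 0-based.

pivot columns: 0, 1, 2, 3

step 1: normalize row 0 (÷5) = (1, 1, 3, 4)
  row 1: subtract 3×row0 = (0, 1, 0, 0)
  row 2: subtract 3×row0 = (0, 0, 2, 1)
  row 3: subtract 3×row0 = (0, 0, 1, 2)
step 2: normalize row 1 (÷1) = (0, 1, 0, 0)
  row 0: subtract 1×row1 = (1, 0, 3, 4)
step 3: normalize row 2 (÷2) = (0, 0, 1, 4)
  row 0: subtract 3×row2 = (1, 0, 0, 6)
  row 3: subtract 1×row2 = (0, 0, 0, 5)
step 4: normalize row 3 (÷5) = (0, 0, 0, 1)
  row 0: subtract 6×row3 = (1, 0, 0, 0)
  row 2: subtract 4×row3 = (0, 0, 1, 0)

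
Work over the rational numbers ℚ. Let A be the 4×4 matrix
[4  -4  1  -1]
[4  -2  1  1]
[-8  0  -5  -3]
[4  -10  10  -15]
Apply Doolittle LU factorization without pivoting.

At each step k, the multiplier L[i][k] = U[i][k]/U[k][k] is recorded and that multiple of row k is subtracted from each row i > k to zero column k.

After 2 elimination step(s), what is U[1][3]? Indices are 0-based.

U[1][3] = 2

k=0: U[0][0]=4
  eliminate (1,0): mult=1, new row 1: (0, 2, 0, 2); set L[1][0]=1
  eliminate (2,0): mult=-2, new row 2: (0, -8, -3, -5); set L[2][0]=-2
  eliminate (3,0): mult=1, new row 3: (0, -6, 9, -14); set L[3][0]=1
k=1: U[1][1]=2
  eliminate (2,1): mult=-4, new row 2: (0, 0, -3, 3); set L[2][1]=-4
  eliminate (3,1): mult=-3, new row 3: (0, 0, 9, -8); set L[3][1]=-3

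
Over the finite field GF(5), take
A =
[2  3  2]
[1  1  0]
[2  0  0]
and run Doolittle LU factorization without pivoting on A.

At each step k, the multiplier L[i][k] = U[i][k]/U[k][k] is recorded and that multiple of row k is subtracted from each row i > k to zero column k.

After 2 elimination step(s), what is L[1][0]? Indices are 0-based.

L[1][0] = 3

Step 1: pivot at (0,0) is 2.
  row1 ← row1 − (3)·row0  ⇒  L[1][0]=3, U row1=(0, 2, 4)
  row2 ← row2 − (1)·row0  ⇒  L[2][0]=1, U row2=(0, 2, 3)
Step 2: pivot at (1,1) is 2.
  row2 ← row2 − (1)·row1  ⇒  L[2][1]=1, U row2=(0, 0, 4)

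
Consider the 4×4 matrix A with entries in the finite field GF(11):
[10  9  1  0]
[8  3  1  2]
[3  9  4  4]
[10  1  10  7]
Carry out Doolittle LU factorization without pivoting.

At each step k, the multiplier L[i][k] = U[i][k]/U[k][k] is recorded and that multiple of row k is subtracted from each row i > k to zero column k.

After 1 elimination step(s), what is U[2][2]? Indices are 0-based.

U[2][2] = 7

Step 1: pivot at (0,0) is 10.
  row1 ← row1 − (3)·row0  ⇒  L[1][0]=3, U row1=(0, 9, 9, 2)
  row2 ← row2 − (8)·row0  ⇒  L[2][0]=8, U row2=(0, 3, 7, 4)
  row3 ← row3 − (1)·row0  ⇒  L[3][0]=1, U row3=(0, 3, 9, 7)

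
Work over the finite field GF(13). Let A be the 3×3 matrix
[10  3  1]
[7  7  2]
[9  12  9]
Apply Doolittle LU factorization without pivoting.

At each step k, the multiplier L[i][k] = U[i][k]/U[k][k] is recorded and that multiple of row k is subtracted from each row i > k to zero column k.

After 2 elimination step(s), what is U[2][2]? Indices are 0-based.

[col 0] pivot 10
  R1 -= 2*R0 → (0, 1, 0)  (L[1][0] := 2)
  R2 -= 10*R0 → (0, 8, 12)  (L[2][0] := 10)
[col 1] pivot 1
  R2 -= 8*R1 → (0, 0, 12)  (L[2][1] := 8)

U[2][2] = 12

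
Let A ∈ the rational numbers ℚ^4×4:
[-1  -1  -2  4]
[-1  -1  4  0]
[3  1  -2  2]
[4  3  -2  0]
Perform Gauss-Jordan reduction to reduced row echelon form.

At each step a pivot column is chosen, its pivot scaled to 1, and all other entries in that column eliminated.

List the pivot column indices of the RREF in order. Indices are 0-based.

[1] R0 /= -1  ⇒  (1, 1, 2, -4)
     R1 -= -1·R0  ⇒  (0, 0, 6, -4)
     R2 -= 3·R0  ⇒  (0, -2, -8, 14)
     R3 -= 4·R0  ⇒  (0, -1, -10, 16)
[2] R1 <-> R2
[2] R1 /= -2  ⇒  (0, 1, 4, -7)
     R0 -= 1·R1  ⇒  (1, 0, -2, 3)
     R3 -= -1·R1  ⇒  (0, 0, -6, 9)
[3] R2 /= 6  ⇒  (0, 0, 1, -2/3)
     R0 -= -2·R2  ⇒  (1, 0, 0, 5/3)
     R1 -= 4·R2  ⇒  (0, 1, 0, -13/3)
     R3 -= -6·R2  ⇒  (0, 0, 0, 5)
[4] R3 /= 5  ⇒  (0, 0, 0, 1)
     R0 -= 5/3·R3  ⇒  (1, 0, 0, 0)
     R1 -= -13/3·R3  ⇒  (0, 1, 0, 0)
     R2 -= -2/3·R3  ⇒  (0, 0, 1, 0)

pivot columns: 0, 1, 2, 3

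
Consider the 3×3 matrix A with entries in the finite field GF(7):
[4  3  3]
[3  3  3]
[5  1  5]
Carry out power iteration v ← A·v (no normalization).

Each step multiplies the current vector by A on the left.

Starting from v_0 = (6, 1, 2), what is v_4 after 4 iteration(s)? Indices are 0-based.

v_4 = (4, 4, 2)

v_0 = (6, 1, 2).
v_1 = A·v_0 = (5, 6, 6).
v_2 = A·v_1 = (0, 2, 5).
v_3 = A·v_2 = (0, 0, 6).
v_4 = A·v_3 = (4, 4, 2).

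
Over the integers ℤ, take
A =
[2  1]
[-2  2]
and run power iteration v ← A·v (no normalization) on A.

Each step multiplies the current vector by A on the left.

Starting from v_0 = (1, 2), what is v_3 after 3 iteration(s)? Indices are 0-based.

v_3 = (16, -28)

v_0 = (1, 2).
v_1 = A·v_0 = (4, 2).
v_2 = A·v_1 = (10, -4).
v_3 = A·v_2 = (16, -28).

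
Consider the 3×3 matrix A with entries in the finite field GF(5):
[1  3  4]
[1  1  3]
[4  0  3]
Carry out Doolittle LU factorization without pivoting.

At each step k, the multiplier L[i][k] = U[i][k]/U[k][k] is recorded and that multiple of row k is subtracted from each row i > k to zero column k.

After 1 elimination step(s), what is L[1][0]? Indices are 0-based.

[col 0] pivot 1
  R1 -= 1*R0 → (0, 3, 4)  (L[1][0] := 1)
  R2 -= 4*R0 → (0, 3, 2)  (L[2][0] := 4)

L[1][0] = 1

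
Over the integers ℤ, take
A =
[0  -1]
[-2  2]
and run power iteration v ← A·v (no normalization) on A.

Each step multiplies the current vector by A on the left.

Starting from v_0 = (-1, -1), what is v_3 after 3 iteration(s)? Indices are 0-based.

v_0 = (-1, -1).
v_1 = A·v_0 = (1, 0).
v_2 = A·v_1 = (0, -2).
v_3 = A·v_2 = (2, -4).

v_3 = (2, -4)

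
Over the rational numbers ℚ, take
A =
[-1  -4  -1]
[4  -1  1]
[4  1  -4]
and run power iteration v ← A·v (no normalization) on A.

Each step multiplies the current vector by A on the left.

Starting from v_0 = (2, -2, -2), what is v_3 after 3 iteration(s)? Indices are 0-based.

v_0 = (2, -2, -2).
v_1 = A·v_0 = (8, 8, 14).
v_2 = A·v_1 = (-54, 38, -16).
v_3 = A·v_2 = (-82, -270, -114).

v_3 = (-82, -270, -114)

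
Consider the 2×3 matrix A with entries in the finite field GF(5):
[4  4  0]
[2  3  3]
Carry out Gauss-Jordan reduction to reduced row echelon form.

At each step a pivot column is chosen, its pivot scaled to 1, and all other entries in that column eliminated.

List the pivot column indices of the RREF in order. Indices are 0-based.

[1] R0 /= 4  ⇒  (1, 1, 0)
     R1 -= 2·R0  ⇒  (0, 1, 3)
[2] R1 /= 1  ⇒  (0, 1, 3)
     R0 -= 1·R1  ⇒  (1, 0, 2)

pivot columns: 0, 1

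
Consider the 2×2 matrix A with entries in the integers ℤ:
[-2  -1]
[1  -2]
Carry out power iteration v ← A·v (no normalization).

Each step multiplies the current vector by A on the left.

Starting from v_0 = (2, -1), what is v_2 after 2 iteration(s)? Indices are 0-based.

v_2 = (2, -11)

v_0 = (2, -1).
v_1 = A·v_0 = (-3, 4).
v_2 = A·v_1 = (2, -11).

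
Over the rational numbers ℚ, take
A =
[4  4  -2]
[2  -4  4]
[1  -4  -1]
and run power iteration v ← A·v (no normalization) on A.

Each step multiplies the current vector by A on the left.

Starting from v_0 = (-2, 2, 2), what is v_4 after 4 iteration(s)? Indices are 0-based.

v_0 = (-2, 2, 2).
v_1 = A·v_0 = (-4, -4, -12).
v_2 = A·v_1 = (-8, -40, 24).
v_3 = A·v_2 = (-240, 240, 128).
v_4 = A·v_3 = (-256, -928, -1328).

v_4 = (-256, -928, -1328)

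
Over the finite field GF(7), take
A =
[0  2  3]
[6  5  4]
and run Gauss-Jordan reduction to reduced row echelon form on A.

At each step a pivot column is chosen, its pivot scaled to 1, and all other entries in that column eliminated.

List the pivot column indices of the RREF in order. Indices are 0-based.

pivot columns: 0, 1

pivot(0,0): swap R0↔R1
pivot(0,0)=6: scale R0 → (1, 2, 3)
pivot(1,1)=2: scale R1 → (0, 1, 5)
  clear (0,1): R0 −= (2)R1 → (1, 0, 0)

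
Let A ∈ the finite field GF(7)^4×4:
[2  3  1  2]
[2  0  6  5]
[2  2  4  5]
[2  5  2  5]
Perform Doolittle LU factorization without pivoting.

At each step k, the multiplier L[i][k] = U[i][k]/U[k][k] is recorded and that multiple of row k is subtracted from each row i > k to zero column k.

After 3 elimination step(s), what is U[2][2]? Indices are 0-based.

U[2][2] = 6

Step 1: pivot at (0,0) is 2.
  row1 ← row1 − (1)·row0  ⇒  L[1][0]=1, U row1=(0, 4, 5, 3)
  row2 ← row2 − (1)·row0  ⇒  L[2][0]=1, U row2=(0, 6, 3, 3)
  row3 ← row3 − (1)·row0  ⇒  L[3][0]=1, U row3=(0, 2, 1, 3)
Step 2: pivot at (1,1) is 4.
  row2 ← row2 − (5)·row1  ⇒  L[2][1]=5, U row2=(0, 0, 6, 2)
  row3 ← row3 − (4)·row1  ⇒  L[3][1]=4, U row3=(0, 0, 2, 5)
Step 3: pivot at (2,2) is 6.
  row3 ← row3 − (5)·row2  ⇒  L[3][2]=5, U row3=(0, 0, 0, 2)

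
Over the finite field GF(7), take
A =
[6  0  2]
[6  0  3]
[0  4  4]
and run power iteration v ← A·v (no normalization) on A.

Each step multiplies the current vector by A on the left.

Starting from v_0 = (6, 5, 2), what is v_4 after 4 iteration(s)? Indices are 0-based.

v_4 = (4, 5, 3)

v_0 = (6, 5, 2).
v_1 = A·v_0 = (5, 0, 0).
v_2 = A·v_1 = (2, 2, 0).
v_3 = A·v_2 = (5, 5, 1).
v_4 = A·v_3 = (4, 5, 3).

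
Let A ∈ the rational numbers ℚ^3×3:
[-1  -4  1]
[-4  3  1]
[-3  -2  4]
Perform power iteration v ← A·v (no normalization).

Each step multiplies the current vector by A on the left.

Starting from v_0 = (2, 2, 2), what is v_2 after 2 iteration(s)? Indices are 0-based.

v_0 = (2, 2, 2).
v_1 = A·v_0 = (-8, 0, -2).
v_2 = A·v_1 = (6, 30, 16).

v_2 = (6, 30, 16)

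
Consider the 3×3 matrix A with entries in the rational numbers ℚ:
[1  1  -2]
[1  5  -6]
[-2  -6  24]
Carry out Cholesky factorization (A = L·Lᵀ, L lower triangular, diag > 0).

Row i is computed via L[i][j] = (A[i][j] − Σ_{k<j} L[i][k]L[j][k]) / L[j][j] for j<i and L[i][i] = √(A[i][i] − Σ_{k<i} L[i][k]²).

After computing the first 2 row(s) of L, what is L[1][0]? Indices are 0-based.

Step 1: L[0][0] = √(1) = 1.
  L[1][0] = (1) / L[0][0] = 1.
Step 2: L[1][1] = √(4) = 2.

L[1][0] = 1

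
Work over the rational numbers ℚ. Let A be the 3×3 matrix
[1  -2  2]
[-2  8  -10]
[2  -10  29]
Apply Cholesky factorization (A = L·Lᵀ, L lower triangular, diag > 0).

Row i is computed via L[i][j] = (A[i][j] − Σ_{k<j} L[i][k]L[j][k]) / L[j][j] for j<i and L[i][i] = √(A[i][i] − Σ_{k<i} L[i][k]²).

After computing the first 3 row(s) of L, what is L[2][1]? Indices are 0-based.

L[2][1] = -3

Step 1: L[0][0] = √(1) = 1.
  L[1][0] = (-2) / L[0][0] = -2.
Step 2: L[1][1] = √(4) = 2.
  L[2][0] = (2) / L[0][0] = 2.
  L[2][1] = (-6) / L[1][1] = -3.
Step 3: L[2][2] = √(16) = 4.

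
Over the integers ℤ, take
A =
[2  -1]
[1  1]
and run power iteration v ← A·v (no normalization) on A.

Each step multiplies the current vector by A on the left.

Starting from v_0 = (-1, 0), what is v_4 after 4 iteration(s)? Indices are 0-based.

v_4 = (0, -9)

v_0 = (-1, 0).
v_1 = A·v_0 = (-2, -1).
v_2 = A·v_1 = (-3, -3).
v_3 = A·v_2 = (-3, -6).
v_4 = A·v_3 = (0, -9).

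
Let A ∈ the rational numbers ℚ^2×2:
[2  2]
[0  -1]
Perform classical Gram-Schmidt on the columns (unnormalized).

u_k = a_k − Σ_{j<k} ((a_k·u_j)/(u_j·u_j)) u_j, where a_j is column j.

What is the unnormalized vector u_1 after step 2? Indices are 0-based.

Step 1: u_0 = a_0 = (2, 0).
Step 2: u_1 = a_1 − (1)·u_0 = (0, -1).

u_1 = (0, -1)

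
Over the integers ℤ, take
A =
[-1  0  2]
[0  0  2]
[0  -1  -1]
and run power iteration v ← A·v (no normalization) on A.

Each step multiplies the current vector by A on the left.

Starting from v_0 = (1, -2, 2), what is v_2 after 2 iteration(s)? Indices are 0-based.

v_0 = (1, -2, 2).
v_1 = A·v_0 = (3, 4, 0).
v_2 = A·v_1 = (-3, 0, -4).

v_2 = (-3, 0, -4)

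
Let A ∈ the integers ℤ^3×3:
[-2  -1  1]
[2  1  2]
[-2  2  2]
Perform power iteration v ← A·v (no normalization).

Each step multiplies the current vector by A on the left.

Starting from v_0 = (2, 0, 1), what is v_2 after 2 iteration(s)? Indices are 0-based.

v_2 = (-2, -4, 14)

v_0 = (2, 0, 1).
v_1 = A·v_0 = (-3, 6, -2).
v_2 = A·v_1 = (-2, -4, 14).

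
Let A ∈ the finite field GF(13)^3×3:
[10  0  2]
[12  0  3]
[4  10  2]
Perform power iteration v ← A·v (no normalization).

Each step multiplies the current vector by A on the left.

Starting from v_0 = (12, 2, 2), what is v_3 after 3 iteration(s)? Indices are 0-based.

v_0 = (12, 2, 2).
v_1 = A·v_0 = (7, 7, 7).
v_2 = A·v_1 = (6, 1, 8).
v_3 = A·v_2 = (11, 5, 11).

v_3 = (11, 5, 11)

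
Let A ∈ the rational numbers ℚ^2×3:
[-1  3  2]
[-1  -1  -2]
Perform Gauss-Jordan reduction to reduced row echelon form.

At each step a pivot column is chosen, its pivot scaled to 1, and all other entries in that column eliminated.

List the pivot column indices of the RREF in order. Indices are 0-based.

pivot columns: 0, 1

step 1: normalize row 0 (÷-1) = (1, -3, -2)
  row 1: subtract -1×row0 = (0, -4, -4)
step 2: normalize row 1 (÷-4) = (0, 1, 1)
  row 0: subtract -3×row1 = (1, 0, 1)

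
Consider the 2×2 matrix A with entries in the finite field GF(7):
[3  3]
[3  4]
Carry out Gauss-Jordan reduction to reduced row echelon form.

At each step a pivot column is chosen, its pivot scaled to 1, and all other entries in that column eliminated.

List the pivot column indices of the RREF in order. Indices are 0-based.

step 1: normalize row 0 (÷3) = (1, 1)
  row 1: subtract 3×row0 = (0, 1)
step 2: normalize row 1 (÷1) = (0, 1)
  row 0: subtract 1×row1 = (1, 0)

pivot columns: 0, 1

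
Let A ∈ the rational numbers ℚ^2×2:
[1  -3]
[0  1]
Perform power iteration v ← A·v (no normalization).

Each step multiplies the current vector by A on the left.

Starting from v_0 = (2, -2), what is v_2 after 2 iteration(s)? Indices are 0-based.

v_0 = (2, -2).
v_1 = A·v_0 = (8, -2).
v_2 = A·v_1 = (14, -2).

v_2 = (14, -2)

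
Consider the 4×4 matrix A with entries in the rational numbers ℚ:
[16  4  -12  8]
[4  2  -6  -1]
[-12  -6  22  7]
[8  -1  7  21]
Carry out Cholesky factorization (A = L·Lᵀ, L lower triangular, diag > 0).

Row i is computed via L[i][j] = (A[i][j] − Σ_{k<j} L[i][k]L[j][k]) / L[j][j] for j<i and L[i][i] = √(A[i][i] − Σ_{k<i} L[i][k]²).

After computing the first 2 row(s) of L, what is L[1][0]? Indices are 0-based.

Step 1: L[0][0] = √(16) = 4.
  L[1][0] = (4) / L[0][0] = 1.
Step 2: L[1][1] = √(1) = 1.

L[1][0] = 1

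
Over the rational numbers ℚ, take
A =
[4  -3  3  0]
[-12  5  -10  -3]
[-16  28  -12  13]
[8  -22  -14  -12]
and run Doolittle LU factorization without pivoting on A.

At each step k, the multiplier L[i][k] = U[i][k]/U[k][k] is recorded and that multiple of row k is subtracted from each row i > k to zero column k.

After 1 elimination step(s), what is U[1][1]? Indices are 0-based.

U[1][1] = -4

Step 1: pivot at (0,0) is 4.
  row1 ← row1 − (-3)·row0  ⇒  L[1][0]=-3, U row1=(0, -4, -1, -3)
  row2 ← row2 − (-4)·row0  ⇒  L[2][0]=-4, U row2=(0, 16, 0, 13)
  row3 ← row3 − (2)·row0  ⇒  L[3][0]=2, U row3=(0, -16, -20, -12)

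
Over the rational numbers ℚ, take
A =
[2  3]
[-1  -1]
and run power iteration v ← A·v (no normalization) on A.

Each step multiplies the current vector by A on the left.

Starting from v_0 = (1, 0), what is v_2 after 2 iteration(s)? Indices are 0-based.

v_2 = (1, -1)

v_0 = (1, 0).
v_1 = A·v_0 = (2, -1).
v_2 = A·v_1 = (1, -1).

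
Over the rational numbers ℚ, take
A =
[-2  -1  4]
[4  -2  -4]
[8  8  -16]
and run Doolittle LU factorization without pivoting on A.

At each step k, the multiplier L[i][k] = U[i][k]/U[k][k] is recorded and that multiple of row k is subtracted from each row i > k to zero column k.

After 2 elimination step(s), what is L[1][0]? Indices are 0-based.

L[1][0] = -2

[col 0] pivot -2
  R1 -= -2*R0 → (0, -4, 4)  (L[1][0] := -2)
  R2 -= -4*R0 → (0, 4, 0)  (L[2][0] := -4)
[col 1] pivot -4
  R2 -= -1*R1 → (0, 0, 4)  (L[2][1] := -1)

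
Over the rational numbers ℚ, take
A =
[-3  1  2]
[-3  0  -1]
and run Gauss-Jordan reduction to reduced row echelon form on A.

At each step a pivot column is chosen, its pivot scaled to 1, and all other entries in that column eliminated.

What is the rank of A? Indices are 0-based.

[1] R0 /= -3  ⇒  (1, -1/3, -2/3)
     R1 -= -3·R0  ⇒  (0, -1, -3)
[2] R1 /= -1  ⇒  (0, 1, 3)
     R0 -= -1/3·R1  ⇒  (1, 0, 1/3)

rank = 2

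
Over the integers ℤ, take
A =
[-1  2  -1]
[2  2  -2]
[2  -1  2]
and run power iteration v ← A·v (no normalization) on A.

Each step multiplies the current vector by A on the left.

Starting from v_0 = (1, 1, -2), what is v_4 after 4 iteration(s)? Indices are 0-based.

v_4 = (172, 328, -32)

v_0 = (1, 1, -2).
v_1 = A·v_0 = (3, 8, -3).
v_2 = A·v_1 = (16, 28, -8).
v_3 = A·v_2 = (48, 104, -12).
v_4 = A·v_3 = (172, 328, -32).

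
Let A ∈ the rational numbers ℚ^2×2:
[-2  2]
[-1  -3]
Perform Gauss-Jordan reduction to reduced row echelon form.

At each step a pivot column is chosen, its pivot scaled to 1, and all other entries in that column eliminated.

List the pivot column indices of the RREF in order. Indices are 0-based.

step 1: normalize row 0 (÷-2) = (1, -1)
  row 1: subtract -1×row0 = (0, -4)
step 2: normalize row 1 (÷-4) = (0, 1)
  row 0: subtract -1×row1 = (1, 0)

pivot columns: 0, 1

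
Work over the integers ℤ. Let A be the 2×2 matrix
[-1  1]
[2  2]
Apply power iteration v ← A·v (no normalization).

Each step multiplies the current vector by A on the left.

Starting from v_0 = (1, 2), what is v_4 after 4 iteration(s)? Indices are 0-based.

v_0 = (1, 2).
v_1 = A·v_0 = (1, 6).
v_2 = A·v_1 = (5, 14).
v_3 = A·v_2 = (9, 38).
v_4 = A·v_3 = (29, 94).

v_4 = (29, 94)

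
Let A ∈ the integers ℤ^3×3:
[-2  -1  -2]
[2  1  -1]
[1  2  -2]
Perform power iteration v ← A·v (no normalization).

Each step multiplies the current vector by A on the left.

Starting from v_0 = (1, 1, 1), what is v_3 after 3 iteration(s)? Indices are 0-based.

v_3 = (3, 6, -6)

v_0 = (1, 1, 1).
v_1 = A·v_0 = (-5, 2, 1).
v_2 = A·v_1 = (6, -9, -3).
v_3 = A·v_2 = (3, 6, -6).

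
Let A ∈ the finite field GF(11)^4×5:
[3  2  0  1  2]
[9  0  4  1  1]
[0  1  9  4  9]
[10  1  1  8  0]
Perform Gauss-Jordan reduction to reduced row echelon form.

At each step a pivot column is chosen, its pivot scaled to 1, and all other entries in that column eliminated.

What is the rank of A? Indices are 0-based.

[1] R0 /= 3  ⇒  (1, 8, 0, 4, 8)
     R1 -= 9·R0  ⇒  (0, 5, 4, 9, 6)
     R3 -= 10·R0  ⇒  (0, 9, 1, 1, 8)
[2] R1 /= 5  ⇒  (0, 1, 3, 4, 10)
     R0 -= 8·R1  ⇒  (1, 0, 9, 5, 5)
     R2 -= 1·R1  ⇒  (0, 0, 6, 0, 10)
     R3 -= 9·R1  ⇒  (0, 0, 7, 9, 6)
[3] R2 /= 6  ⇒  (0, 0, 1, 0, 9)
     R0 -= 9·R2  ⇒  (1, 0, 0, 5, 1)
     R1 -= 3·R2  ⇒  (0, 1, 0, 4, 5)
     R3 -= 7·R2  ⇒  (0, 0, 0, 9, 9)
[4] R3 /= 9  ⇒  (0, 0, 0, 1, 1)
     R0 -= 5·R3  ⇒  (1, 0, 0, 0, 7)
     R1 -= 4·R3  ⇒  (0, 1, 0, 0, 1)

rank = 4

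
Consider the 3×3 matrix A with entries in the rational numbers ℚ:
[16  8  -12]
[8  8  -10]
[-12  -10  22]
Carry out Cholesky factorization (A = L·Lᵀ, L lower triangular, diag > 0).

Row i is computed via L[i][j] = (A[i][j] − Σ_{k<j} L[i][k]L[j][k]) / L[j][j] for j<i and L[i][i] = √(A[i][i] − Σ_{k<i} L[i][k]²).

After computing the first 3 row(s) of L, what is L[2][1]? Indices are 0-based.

Step 1: L[0][0] = √(16) = 4.
  L[1][0] = (8) / L[0][0] = 2.
Step 2: L[1][1] = √(4) = 2.
  L[2][0] = (-12) / L[0][0] = -3.
  L[2][1] = (-4) / L[1][1] = -2.
Step 3: L[2][2] = √(9) = 3.

L[2][1] = -2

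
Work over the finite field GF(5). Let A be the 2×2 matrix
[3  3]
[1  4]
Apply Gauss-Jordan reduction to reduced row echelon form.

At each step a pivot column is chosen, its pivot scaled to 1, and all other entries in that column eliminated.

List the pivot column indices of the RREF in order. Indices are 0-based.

pivot(0,0)=3: scale R0 → (1, 1)
  clear (1,0): R1 −= (1)R0 → (0, 3)
pivot(1,1)=3: scale R1 → (0, 1)
  clear (0,1): R0 −= (1)R1 → (1, 0)

pivot columns: 0, 1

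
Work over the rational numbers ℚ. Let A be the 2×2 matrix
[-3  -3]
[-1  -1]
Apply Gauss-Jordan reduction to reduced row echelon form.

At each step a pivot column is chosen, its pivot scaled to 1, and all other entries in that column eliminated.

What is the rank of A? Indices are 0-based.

rank = 1

step 1: normalize row 0 (÷-3) = (1, 1)
  row 1: subtract -1×row0 = (0, 0)
skip col 1 (zero from row 1)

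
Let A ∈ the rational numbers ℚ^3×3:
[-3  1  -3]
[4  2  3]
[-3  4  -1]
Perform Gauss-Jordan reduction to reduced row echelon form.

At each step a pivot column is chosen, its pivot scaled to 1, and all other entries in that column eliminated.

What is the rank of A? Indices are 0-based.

step 1: normalize row 0 (÷-3) = (1, -1/3, 1)
  row 1: subtract 4×row0 = (0, 10/3, -1)
  row 2: subtract -3×row0 = (0, 3, 2)
step 2: normalize row 1 (÷10/3) = (0, 1, -3/10)
  row 0: subtract -1/3×row1 = (1, 0, 9/10)
  row 2: subtract 3×row1 = (0, 0, 29/10)
step 3: normalize row 2 (÷29/10) = (0, 0, 1)
  row 0: subtract 9/10×row2 = (1, 0, 0)
  row 1: subtract -3/10×row2 = (0, 1, 0)

rank = 3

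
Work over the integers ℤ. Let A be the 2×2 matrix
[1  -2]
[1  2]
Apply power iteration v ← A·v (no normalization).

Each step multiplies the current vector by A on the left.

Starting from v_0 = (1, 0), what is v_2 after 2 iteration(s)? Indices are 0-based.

v_0 = (1, 0).
v_1 = A·v_0 = (1, 1).
v_2 = A·v_1 = (-1, 3).

v_2 = (-1, 3)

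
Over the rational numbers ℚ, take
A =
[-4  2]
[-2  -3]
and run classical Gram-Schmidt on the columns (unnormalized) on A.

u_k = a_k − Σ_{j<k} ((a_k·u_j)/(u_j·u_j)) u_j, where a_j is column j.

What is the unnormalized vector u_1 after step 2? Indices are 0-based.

u_1 = (8/5, -16/5)

Step 1: u_0 = a_0 = (-4, -2).
Step 2: u_1 = a_1 − (-1/10)·u_0 = (8/5, -16/5).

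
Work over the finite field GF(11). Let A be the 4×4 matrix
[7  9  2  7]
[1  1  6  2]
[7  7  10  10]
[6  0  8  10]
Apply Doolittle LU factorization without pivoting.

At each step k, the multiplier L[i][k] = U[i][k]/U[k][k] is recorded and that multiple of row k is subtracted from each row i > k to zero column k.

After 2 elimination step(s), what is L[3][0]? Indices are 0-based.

L[3][0] = 4

Step 1: pivot at (0,0) is 7.
  row1 ← row1 − (8)·row0  ⇒  L[1][0]=8, U row1=(0, 6, 1, 1)
  row2 ← row2 − (1)·row0  ⇒  L[2][0]=1, U row2=(0, 9, 8, 3)
  row3 ← row3 − (4)·row0  ⇒  L[3][0]=4, U row3=(0, 8, 0, 4)
Step 2: pivot at (1,1) is 6.
  row2 ← row2 − (7)·row1  ⇒  L[2][1]=7, U row2=(0, 0, 1, 7)
  row3 ← row3 − (5)·row1  ⇒  L[3][1]=5, U row3=(0, 0, 6, 10)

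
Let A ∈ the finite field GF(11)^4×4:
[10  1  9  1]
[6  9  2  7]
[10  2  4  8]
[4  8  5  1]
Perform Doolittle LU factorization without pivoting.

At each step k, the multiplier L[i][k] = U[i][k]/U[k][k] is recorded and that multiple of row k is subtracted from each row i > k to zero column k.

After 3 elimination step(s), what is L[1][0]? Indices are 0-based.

[col 0] pivot 10
  R1 -= 5*R0 → (0, 4, 1, 2)  (L[1][0] := 5)
  R2 -= 1*R0 → (0, 1, 6, 7)  (L[2][0] := 1)
  R3 -= 7*R0 → (0, 1, 8, 5)  (L[3][0] := 7)
[col 1] pivot 4
  R2 -= 3*R1 → (0, 0, 3, 1)  (L[2][1] := 3)
  R3 -= 3*R1 → (0, 0, 5, 10)  (L[3][1] := 3)
[col 2] pivot 3
  R3 -= 9*R2 → (0, 0, 0, 1)  (L[3][2] := 9)

L[1][0] = 5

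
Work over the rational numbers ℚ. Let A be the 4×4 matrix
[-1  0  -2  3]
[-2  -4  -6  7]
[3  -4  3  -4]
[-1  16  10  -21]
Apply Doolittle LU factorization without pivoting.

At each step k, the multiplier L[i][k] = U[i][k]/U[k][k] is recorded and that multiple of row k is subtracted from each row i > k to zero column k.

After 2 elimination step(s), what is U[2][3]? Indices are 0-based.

U[2][3] = 4

[col 0] pivot -1
  R1 -= 2*R0 → (0, -4, -2, 1)  (L[1][0] := 2)
  R2 -= -3*R0 → (0, -4, -3, 5)  (L[2][0] := -3)
  R3 -= 1*R0 → (0, 16, 12, -24)  (L[3][0] := 1)
[col 1] pivot -4
  R2 -= 1*R1 → (0, 0, -1, 4)  (L[2][1] := 1)
  R3 -= -4*R1 → (0, 0, 4, -20)  (L[3][1] := -4)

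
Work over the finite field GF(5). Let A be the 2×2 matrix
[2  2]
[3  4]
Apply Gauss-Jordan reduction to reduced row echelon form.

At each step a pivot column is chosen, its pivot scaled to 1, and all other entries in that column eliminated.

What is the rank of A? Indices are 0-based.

pivot(0,0)=2: scale R0 → (1, 1)
  clear (1,0): R1 −= (3)R0 → (0, 1)
pivot(1,1)=1: scale R1 → (0, 1)
  clear (0,1): R0 −= (1)R1 → (1, 0)

rank = 2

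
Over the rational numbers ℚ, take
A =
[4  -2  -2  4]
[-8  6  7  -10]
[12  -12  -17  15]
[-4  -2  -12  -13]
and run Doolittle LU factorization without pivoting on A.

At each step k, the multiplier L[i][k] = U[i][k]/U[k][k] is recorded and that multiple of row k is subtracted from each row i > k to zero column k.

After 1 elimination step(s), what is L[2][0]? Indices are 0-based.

[col 0] pivot 4
  R1 -= -2*R0 → (0, 2, 3, -2)  (L[1][0] := -2)
  R2 -= 3*R0 → (0, -6, -11, 3)  (L[2][0] := 3)
  R3 -= -1*R0 → (0, -4, -14, -9)  (L[3][0] := -1)

L[2][0] = 3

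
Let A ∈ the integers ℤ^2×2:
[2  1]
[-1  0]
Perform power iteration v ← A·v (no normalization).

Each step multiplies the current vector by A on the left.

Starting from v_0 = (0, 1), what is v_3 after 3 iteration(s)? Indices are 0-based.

v_0 = (0, 1).
v_1 = A·v_0 = (1, 0).
v_2 = A·v_1 = (2, -1).
v_3 = A·v_2 = (3, -2).

v_3 = (3, -2)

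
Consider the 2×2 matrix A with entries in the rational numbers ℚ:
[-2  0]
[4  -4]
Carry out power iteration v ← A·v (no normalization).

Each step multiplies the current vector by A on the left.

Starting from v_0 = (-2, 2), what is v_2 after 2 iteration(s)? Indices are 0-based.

v_0 = (-2, 2).
v_1 = A·v_0 = (4, -16).
v_2 = A·v_1 = (-8, 80).

v_2 = (-8, 80)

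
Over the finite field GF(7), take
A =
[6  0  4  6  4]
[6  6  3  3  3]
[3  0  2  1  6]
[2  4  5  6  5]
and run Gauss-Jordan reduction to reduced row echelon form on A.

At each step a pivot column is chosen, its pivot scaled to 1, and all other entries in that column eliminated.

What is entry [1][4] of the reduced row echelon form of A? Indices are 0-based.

M[1][4] = 0

step 1: normalize row 0 (÷6) = (1, 0, 3, 1, 3)
  row 1: subtract 6×row0 = (0, 6, 6, 4, 6)
  row 2: subtract 3×row0 = (0, 0, 0, 5, 4)
  row 3: subtract 2×row0 = (0, 4, 6, 4, 6)
step 2: normalize row 1 (÷6) = (0, 1, 1, 3, 1)
  row 3: subtract 4×row1 = (0, 0, 2, 6, 2)
step 3: exchange rows 2,3
step 3: normalize row 2 (÷2) = (0, 0, 1, 3, 1)
  row 0: subtract 3×row2 = (1, 0, 0, 6, 0)
  row 1: subtract 1×row2 = (0, 1, 0, 0, 0)
step 4: normalize row 3 (÷5) = (0, 0, 0, 1, 5)
  row 0: subtract 6×row3 = (1, 0, 0, 0, 5)
  row 2: subtract 3×row3 = (0, 0, 1, 0, 0)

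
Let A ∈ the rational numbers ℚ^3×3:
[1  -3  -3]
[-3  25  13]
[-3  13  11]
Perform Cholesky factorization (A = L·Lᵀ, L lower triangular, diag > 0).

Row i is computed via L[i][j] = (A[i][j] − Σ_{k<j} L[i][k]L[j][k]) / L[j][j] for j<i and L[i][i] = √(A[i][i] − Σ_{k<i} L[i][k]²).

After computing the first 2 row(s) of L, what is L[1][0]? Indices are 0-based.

Step 1: L[0][0] = √(1) = 1.
  L[1][0] = (-3) / L[0][0] = -3.
Step 2: L[1][1] = √(16) = 4.

L[1][0] = -3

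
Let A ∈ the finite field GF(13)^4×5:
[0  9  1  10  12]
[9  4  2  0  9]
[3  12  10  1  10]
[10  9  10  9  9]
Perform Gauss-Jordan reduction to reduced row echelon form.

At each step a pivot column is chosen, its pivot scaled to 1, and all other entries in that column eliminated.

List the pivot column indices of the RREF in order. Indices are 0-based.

pivot columns: 0, 1, 2, 3

step 1: exchange rows 0,1
step 1: normalize row 0 (÷9) = (1, 12, 6, 0, 1)
  row 2: subtract 3×row0 = (0, 2, 5, 1, 7)
  row 3: subtract 10×row0 = (0, 6, 2, 9, 12)
step 2: normalize row 1 (÷9) = (0, 1, 3, 4, 10)
  row 0: subtract 12×row1 = (1, 0, 9, 4, 11)
  row 2: subtract 2×row1 = (0, 0, 12, 6, 0)
  row 3: subtract 6×row1 = (0, 0, 10, 11, 4)
step 3: normalize row 2 (÷12) = (0, 0, 1, 7, 0)
  row 0: subtract 9×row2 = (1, 0, 0, 6, 11)
  row 1: subtract 3×row2 = (0, 1, 0, 9, 10)
  row 3: subtract 10×row2 = (0, 0, 0, 6, 4)
step 4: normalize row 3 (÷6) = (0, 0, 0, 1, 5)
  row 0: subtract 6×row3 = (1, 0, 0, 0, 7)
  row 1: subtract 9×row3 = (0, 1, 0, 0, 4)
  row 2: subtract 7×row3 = (0, 0, 1, 0, 4)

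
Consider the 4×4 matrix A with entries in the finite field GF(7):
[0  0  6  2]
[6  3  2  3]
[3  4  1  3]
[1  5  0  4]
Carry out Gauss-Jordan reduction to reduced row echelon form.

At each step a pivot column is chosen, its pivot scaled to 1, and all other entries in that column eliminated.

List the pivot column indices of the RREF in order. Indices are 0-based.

pivot(0,0): swap R0↔R1
pivot(0,0)=6: scale R0 → (1, 4, 5, 4)
  clear (2,0): R2 −= (3)R0 → (0, 6, 0, 5)
  clear (3,0): R3 −= (1)R0 → (0, 1, 2, 0)
pivot(1,1): swap R1↔R2
pivot(1,1)=6: scale R1 → (0, 1, 0, 2)
  clear (0,1): R0 −= (4)R1 → (1, 0, 5, 3)
  clear (3,1): R3 −= (1)R1 → (0, 0, 2, 5)
pivot(2,2)=6: scale R2 → (0, 0, 1, 5)
  clear (0,2): R0 −= (5)R2 → (1, 0, 0, 6)
  clear (3,2): R3 −= (2)R2 → (0, 0, 0, 2)
pivot(3,3)=2: scale R3 → (0, 0, 0, 1)
  clear (0,3): R0 −= (6)R3 → (1, 0, 0, 0)
  clear (1,3): R1 −= (2)R3 → (0, 1, 0, 0)
  clear (2,3): R2 −= (5)R3 → (0, 0, 1, 0)

pivot columns: 0, 1, 2, 3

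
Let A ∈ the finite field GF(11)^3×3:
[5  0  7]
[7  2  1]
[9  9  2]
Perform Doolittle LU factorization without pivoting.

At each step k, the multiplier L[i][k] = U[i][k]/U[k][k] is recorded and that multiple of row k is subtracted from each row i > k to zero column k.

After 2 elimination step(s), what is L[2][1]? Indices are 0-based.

k=0: U[0][0]=5
  eliminate (1,0): mult=8, new row 1: (0, 2, 0); set L[1][0]=8
  eliminate (2,0): mult=4, new row 2: (0, 9, 7); set L[2][0]=4
k=1: U[1][1]=2
  eliminate (2,1): mult=10, new row 2: (0, 0, 7); set L[2][1]=10

L[2][1] = 10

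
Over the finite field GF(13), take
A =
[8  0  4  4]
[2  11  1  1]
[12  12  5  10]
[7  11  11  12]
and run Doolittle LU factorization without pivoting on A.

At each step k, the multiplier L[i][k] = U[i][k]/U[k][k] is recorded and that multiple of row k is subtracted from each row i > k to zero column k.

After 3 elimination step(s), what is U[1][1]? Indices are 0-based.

U[1][1] = 11

k=0: U[0][0]=8
  eliminate (1,0): mult=10, new row 1: (0, 11, 0, 0); set L[1][0]=10
  eliminate (2,0): mult=8, new row 2: (0, 12, 12, 4); set L[2][0]=8
  eliminate (3,0): mult=9, new row 3: (0, 11, 1, 2); set L[3][0]=9
k=1: U[1][1]=11
  eliminate (2,1): mult=7, new row 2: (0, 0, 12, 4); set L[2][1]=7
  eliminate (3,1): mult=1, new row 3: (0, 0, 1, 2); set L[3][1]=1
k=2: U[2][2]=12
  eliminate (3,2): mult=12, new row 3: (0, 0, 0, 6); set L[3][2]=12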